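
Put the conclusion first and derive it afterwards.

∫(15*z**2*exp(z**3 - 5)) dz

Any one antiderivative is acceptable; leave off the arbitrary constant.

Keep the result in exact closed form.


The answer is 5*exp(z**3 - 5).
Step 1. Substitute u = z**3 - 5, turning ∫(15*z**2*exp(z**3 - 5)) dz into ∫(5*exp(u)) du: now ∫(5*exp(u)) du.
Step 2. Evaluate the standard form: now 5*exp(u).
Step 3. Substitute back u = z**3 - 5: now 5*exp(z**3 - 5).
Answer: 5*exp(z**3 - 5).


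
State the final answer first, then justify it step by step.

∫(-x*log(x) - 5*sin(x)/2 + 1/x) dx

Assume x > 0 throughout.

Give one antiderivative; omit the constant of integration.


The answer is -x**2*log(x)/2 + x**2/4 + log(x) + 5*cos(x)/2.
Step 1. Rewrite: now ∫(1/x) dx + ∫(-x*log(x)) dx + ∫(-5*sin(x)/2) dx.
Step 2. Evaluate the standard form: now 5*cos(x)/2 + ∫(1/x) dx + ∫(-x*log(x)) dx.
Step 3. Integrate ∫(-x*log(x)) dx by parts with u = log(x), dv = (-x) dx, so v = -x**2/2 [assuming x > 0]: now -x**2*log(x)/2 + 5*cos(x)/2 + ∫(1/x) dx + ∫(x/2) dx.
Step 4. Evaluate the standard form: now -x**2*log(x)/2 + x**2/4 + 5*cos(x)/2 + ∫(1/x) dx.
Step 5. Evaluate the standard form [assuming x > 0]: now -x**2*log(x)/2 + x**2/4 + log(x) + 5*cos(x)/2.
Answer: -x**2*log(x)/2 + x**2/4 + log(x) + 5*cos(x)/2.


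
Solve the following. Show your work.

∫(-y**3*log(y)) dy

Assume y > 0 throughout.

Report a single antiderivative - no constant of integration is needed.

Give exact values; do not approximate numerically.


Step 1. Integrate ∫(-y**3*log(y)) dy by parts with u = log(y), dv = (-y**3) dy, so v = -y**4/4 [assuming y > 0]: now -y**4*log(y)/4 + ∫(y**3/4) dy.
Step 2. Evaluate the standard form: now -y**4*log(y)/4 + y**4/16.
Answer: -y**4*log(y)/4 + y**4/16.


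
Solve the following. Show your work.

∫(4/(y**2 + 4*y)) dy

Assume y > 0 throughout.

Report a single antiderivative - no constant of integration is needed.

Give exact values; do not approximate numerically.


Step 1. Decompose ∫(4/(y**2 + 4*y)) dy by partial fractions, 4/(y**2 + 4*y) = -1/(y + 4) + 1/y: now ∫(1/y) dy + ∫(-1/(y + 4)) dy.
Step 2. Evaluate the standard form [assuming y > 0]: now log(y) + ∫(-1/(y + 4)) dy.
Step 3. Evaluate the standard form [assuming y > -4]: now log(y) - log(y + 4).
Answer: log(y) - log(y + 4).


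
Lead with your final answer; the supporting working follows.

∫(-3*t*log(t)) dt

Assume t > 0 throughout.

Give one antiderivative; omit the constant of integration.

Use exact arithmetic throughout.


The answer is -3*t**2*log(t)/2 + 3*t**2/4.
Step 1. Integrate ∫(-3*t*log(t)) dt by parts with u = log(t), dv = (-3*t) dt, so v = -3*t**2/2 [assuming t > 0]: now -3*t**2*log(t)/2 + ∫(3*t/2) dt.
Step 2. Evaluate the standard form: now -3*t**2*log(t)/2 + 3*t**2/4.
Answer: -3*t**2*log(t)/2 + 3*t**2/4.


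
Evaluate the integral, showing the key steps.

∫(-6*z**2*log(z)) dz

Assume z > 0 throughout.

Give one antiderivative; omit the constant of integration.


Step 1. Integrate ∫(-6*z**2*log(z)) dz by parts with u = log(z), dv = (-6*z**2) dz, so v = -2*z**3 [assuming z > 0]: now -2*z**3*log(z) + ∫(2*z**2) dz.
Step 2. Evaluate the standard form: now -2*z**3*log(z) + 2*z**3/3.
Answer: -2*z**3*log(z) + 2*z**3/3.


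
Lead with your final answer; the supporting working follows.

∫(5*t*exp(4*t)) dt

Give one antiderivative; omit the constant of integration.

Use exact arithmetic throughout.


The answer is 5*t*exp(4*t)/4 - 5*exp(4*t)/16.
Step 1. Integrate ∫(5*t*exp(4*t)) dt by parts with u = t, dv = (5*exp(4*t)) dt, so v = 5*exp(4*t)/4: now 5*t*exp(4*t)/4 + ∫(-5*exp(4*t)/4) dt.
Step 2. Evaluate the standard form: now 5*t*exp(4*t)/4 - 5*exp(4*t)/16.
Answer: 5*t*exp(4*t)/4 - 5*exp(4*t)/16.


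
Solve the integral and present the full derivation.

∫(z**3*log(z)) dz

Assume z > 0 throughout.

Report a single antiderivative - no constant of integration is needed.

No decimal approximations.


Step 1. Integrate ∫(z**3*log(z)) dz by parts with u = log(z), dv = (z**3) dz, so v = z**4/4 [assuming z > 0]: now z**4*log(z)/4 + ∫(-z**3/4) dz.
Step 2. Evaluate the standard form: now z**4*log(z)/4 - z**4/16.
Answer: z**4*log(z)/4 - z**4/16.


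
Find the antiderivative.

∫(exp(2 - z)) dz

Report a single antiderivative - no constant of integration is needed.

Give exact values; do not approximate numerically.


Answer: -exp(2 - z).


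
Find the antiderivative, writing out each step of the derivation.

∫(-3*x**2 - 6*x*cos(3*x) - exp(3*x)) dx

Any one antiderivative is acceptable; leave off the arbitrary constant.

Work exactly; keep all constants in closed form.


Step 1. Rewrite: now ∫(-3*x**2) dx + ∫(-6*x*cos(3*x)) dx + ∫(-exp(3*x)) dx.
Step 2. Evaluate the standard form: now -x**3 + ∫(-6*x*cos(3*x)) dx + ∫(-exp(3*x)) dx.
Step 3. Evaluate the standard form: now -x**3 - exp(3*x)/3 + ∫(-6*x*cos(3*x)) dx.
Step 4. Integrate ∫(-6*x*cos(3*x)) dx by parts with u = x, dv = (-6*cos(3*x)) dx, so v = -2*sin(3*x): now -x**3 - 2*x*sin(3*x) - exp(3*x)/3 + ∫(2*sin(3*x)) dx.
Step 5. Evaluate the standard form: now -x**3 - 2*x*sin(3*x) - exp(3*x)/3 - 2*cos(3*x)/3.
Answer: -x**3 - 2*x*sin(3*x) - exp(3*x)/3 - 2*cos(3*x)/3.


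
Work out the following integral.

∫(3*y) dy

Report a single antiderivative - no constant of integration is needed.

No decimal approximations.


Answer: 3*y**2/2.


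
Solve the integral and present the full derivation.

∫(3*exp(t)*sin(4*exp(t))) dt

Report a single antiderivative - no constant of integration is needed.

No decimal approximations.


Step 1. Substitute u = exp(t), turning ∫(3*exp(t)*sin(4*exp(t))) dt into ∫(3*sin(4*u)) du: now ∫(3*sin(4*u)) du.
Step 2. Evaluate the standard form: now -3*cos(4*u)/4.
Step 3. Substitute back u = exp(t): now -3*cos(4*exp(t))/4.
Answer: -3*cos(4*exp(t))/4.


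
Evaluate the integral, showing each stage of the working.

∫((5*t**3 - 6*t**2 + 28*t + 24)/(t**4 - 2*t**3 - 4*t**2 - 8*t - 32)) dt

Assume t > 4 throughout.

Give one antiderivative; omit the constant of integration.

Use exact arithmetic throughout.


Step 1. Decompose ∫((5*t**3 - 6*t**2 + 28*t + 24)/(t**4 - 2*t**3 - 4*t**2 - 8*t - 32)) dt by partial fractions, (5*t**3 - 6*t**2 + 28*t + 24)/(t**4 - 2*t**3 - 4*t**2 - 8*t - 32) = -4/(t**2 + 4) + 2/(t + 2) + 3/(t - 4): now ∫(3/(t - 4)) dt + ∫(2/(t + 2)) dt + ∫(-4/(t**2 + 4)) dt.
Step 2. Evaluate the standard form [assuming t > -2]: now 2*log(t + 2) + ∫(3/(t - 4)) dt + ∫(-4/(t**2 + 4)) dt.
Step 3. Evaluate the standard form [assuming t > 4]: now 3*log(t - 4) + 2*log(t + 2) + ∫(-4/(t**2 + 4)) dt.
Step 4. Evaluate the standard form: now 3*log(t - 4) + 2*log(t + 2) - 2*atan(t/2).
Answer: 3*log(t - 4) + 2*log(t + 2) - 2*atan(t/2).


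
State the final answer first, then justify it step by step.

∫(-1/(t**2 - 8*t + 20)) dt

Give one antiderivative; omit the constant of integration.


The answer is -atan(t/2 - 2)/2.
Step 1. Substitute u = t - 4, turning ∫(-1/(t**2 - 8*t + 20)) dt into ∫(-1/(u**2 + 4)) du: now ∫(-1/(u**2 + 4)) du.
Step 2. Evaluate the standard form: now -atan(u/2)/2.
Step 3. Substitute back u = t - 4: now -atan(t/2 - 2)/2.
Answer: -atan(t/2 - 2)/2.


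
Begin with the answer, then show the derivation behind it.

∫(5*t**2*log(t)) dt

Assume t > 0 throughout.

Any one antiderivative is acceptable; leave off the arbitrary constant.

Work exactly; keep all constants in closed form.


The answer is 5*t**3*log(t)/3 - 5*t**3/9.
Step 1. Integrate ∫(5*t**2*log(t)) dt by parts with u = log(t), dv = (5*t**2) dt, so v = 5*t**3/3 [assuming t > 0]: now 5*t**3*log(t)/3 + ∫(-5*t**2/3) dt.
Step 2. Evaluate the standard form: now 5*t**3*log(t)/3 - 5*t**3/9.
Answer: 5*t**3*log(t)/3 - 5*t**3/9.


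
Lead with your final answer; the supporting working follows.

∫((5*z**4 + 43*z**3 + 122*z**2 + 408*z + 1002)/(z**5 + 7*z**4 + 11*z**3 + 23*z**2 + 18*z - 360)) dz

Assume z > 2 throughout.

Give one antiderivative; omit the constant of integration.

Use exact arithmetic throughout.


The answer is 5*log(z - 2) + log(z + 4) - log(z + 5) - atan(z/3).
Step 1. Decompose ∫((5*z**4 + 43*z**3 + 122*z**2 + 408*z + 1002)/(z**5 + 7*z**4 + 11*z**3 + 23*z**2 + 18*z - 360)) dz by partial fractions, (5*z**4 + 43*z**3 + 122*z**2 + 408*z + 1002)/(z**5 + 7*z**4 + 11*z**3 + 23*z**2 + 18*z - 360) = -3/(z**2 + 9) - 1/(z + 5) + 1/(z + 4) + 5/(z - 2): now ∫(5/(z - 2)) dz + ∫(1/(z + 4)) dz + ∫(-1/(z + 5)) dz + ∫(-3/(z**2 + 9)) dz.
Step 2. Evaluate the standard form [assuming z > -4]: now log(z + 4) + ∫(5/(z - 2)) dz + ∫(-1/(z + 5)) dz + ∫(-3/(z**2 + 9)) dz.
Step 3. Evaluate the standard form [assuming z > 2]: now 5*log(z - 2) + log(z + 4) + ∫(-1/(z + 5)) dz + ∫(-3/(z**2 + 9)) dz.
Step 4. Evaluate the standard form [assuming z > -5]: now 5*log(z - 2) + log(z + 4) - log(z + 5) + ∫(-3/(z**2 + 9)) dz.
Step 5. Evaluate the standard form: now 5*log(z - 2) + log(z + 4) - log(z + 5) - atan(z/3).
Answer: 5*log(z - 2) + log(z + 4) - log(z + 5) - atan(z/3).


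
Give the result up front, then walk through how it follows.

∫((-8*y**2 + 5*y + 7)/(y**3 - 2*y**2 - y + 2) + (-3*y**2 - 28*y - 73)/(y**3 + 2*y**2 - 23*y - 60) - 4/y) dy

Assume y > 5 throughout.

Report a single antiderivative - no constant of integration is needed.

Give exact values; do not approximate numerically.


The answer is -4*log(y) - 4*log(y - 5) - 5*log(y - 2) - 2*log(y - 1) - log(y + 1) + 2*log(y + 3) - log(y + 4).
Step 1. Rewrite: now ∫(-4/y) dy + ∫((-8*y**2 + 5*y + 7)/(y**3 - 2*y**2 - y + 2)) dy + ∫((-3*y**2 - 28*y - 73)/(y**3 + 2*y**2 - 23*y - 60)) dy.
Step 2. Decompose ∫((-3*y**2 - 28*y - 73)/(y**3 + 2*y**2 - 23*y - 60)) dy by partial fractions, (-3*y**2 - 28*y - 73)/(y**3 + 2*y**2 - 23*y - 60) = -1/(y + 4) + 2/(y + 3) - 4/(y - 5): now ∫(-4/y) dy + ∫((-8*y**2 + 5*y + 7)/(y**3 - 2*y**2 - y + 2)) dy + ∫(-4/(y - 5)) dy + ∫(2/(y + 3)) dy + ∫(-1/(y + 4)) dy.
Step 3. Evaluate the standard form [assuming y > -4]: now -log(y + 4) + ∫(-4/y) dy + ∫((-8*y**2 + 5*y + 7)/(y**3 - 2*y**2 - y + 2)) dy + ∫(-4/(y - 5)) dy + ∫(2/(y + 3)) dy.
Step 4. Evaluate the standard form [assuming y > 5]: now -4*log(y - 5) - log(y + 4) + ∫(-4/y) dy + ∫((-8*y**2 + 5*y + 7)/(y**3 - 2*y**2 - y + 2)) dy + ∫(2/(y + 3)) dy.
Step 5. Evaluate the standard form [assuming y > -3]: now -4*log(y - 5) + 2*log(y + 3) - log(y + 4) + ∫(-4/y) dy + ∫((-8*y**2 + 5*y + 7)/(y**3 - 2*y**2 - y + 2)) dy.
Step 6. Decompose ∫((-8*y**2 + 5*y + 7)/(y**3 - 2*y**2 - y + 2)) dy by partial fractions, (-8*y**2 + 5*y + 7)/(y**3 - 2*y**2 - y + 2) = -1/(y + 1) - 2/(y - 1) - 5/(y - 2): now -4*log(y - 5) + 2*log(y + 3) - log(y + 4) + ∫(-4/y) dy + ∫(-5/(y - 2)) dy + ∫(-2/(y - 1)) dy + ∫(-1/(y + 1)) dy.
Step 7. Evaluate the standard form [assuming y > 1]: now -4*log(y - 5) - 2*log(y - 1) + 2*log(y + 3) - log(y + 4) + ∫(-4/y) dy + ∫(-5/(y - 2)) dy + ∫(-1/(y + 1)) dy.
Step 8. Evaluate the standard form [assuming y > -1]: now -4*log(y - 5) - 2*log(y - 1) - log(y + 1) + 2*log(y + 3) - log(y + 4) + ∫(-4/y) dy + ∫(-5/(y - 2)) dy.
Step 9. Evaluate the standard form [assuming y > 2]: now -4*log(y - 5) - 5*log(y - 2) - 2*log(y - 1) - log(y + 1) + 2*log(y + 3) - log(y + 4) + ∫(-4/y) dy.
Step 10. Evaluate the standard form [assuming y > 0]: now -4*log(y) - 4*log(y - 5) - 5*log(y - 2) - 2*log(y - 1) - log(y + 1) + 2*log(y + 3) - log(y + 4).
Answer: -4*log(y) - 4*log(y - 5) - 5*log(y - 2) - 2*log(y - 1) - log(y + 1) + 2*log(y + 3) - log(y + 4).


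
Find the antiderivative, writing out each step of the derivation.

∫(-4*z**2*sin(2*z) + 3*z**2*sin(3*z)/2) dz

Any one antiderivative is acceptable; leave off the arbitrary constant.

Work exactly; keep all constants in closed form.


Step 1. Rewrite: now ∫(-4*z**2*sin(2*z)) dz + ∫(3*z**2*sin(3*z)/2) dz.
Step 2. Integrate ∫(3*z**2*sin(3*z)/2) dz by parts with u = z**2, dv = (3*sin(3*z)/2) dz, so v = -cos(3*z)/2: now -z**2*cos(3*z)/2 + ∫(z*cos(3*z)) dz + ∫(-4*z**2*sin(2*z)) dz.
Step 3. Integrate ∫(z*cos(3*z)) dz by parts with u = z, dv = (cos(3*z)) dz, so v = sin(3*z)/3: now -z**2*cos(3*z)/2 + z*sin(3*z)/3 + ∫(-4*z**2*sin(2*z)) dz + ∫(-sin(3*z)/3) dz.
Step 4. Evaluate the standard form: now -z**2*cos(3*z)/2 + z*sin(3*z)/3 + cos(3*z)/9 + ∫(-4*z**2*sin(2*z)) dz.
Step 5. Integrate ∫(-4*z**2*sin(2*z)) dz by parts with u = z**2, dv = (-4*sin(2*z)) dz, so v = 2*cos(2*z): now 2*z**2*cos(2*z) - z**2*cos(3*z)/2 + z*sin(3*z)/3 + cos(3*z)/9 + ∫(-4*z*cos(2*z)) dz.
Step 6. Integrate ∫(-4*z*cos(2*z)) dz by parts with u = z, dv = (-4*cos(2*z)) dz, so v = -2*sin(2*z): now 2*z**2*cos(2*z) - z**2*cos(3*z)/2 - 2*z*sin(2*z) + z*sin(3*z)/3 + cos(3*z)/9 + ∫(2*sin(2*z)) dz.
Step 7. Evaluate the standard form: now 2*z**2*cos(2*z) - z**2*cos(3*z)/2 - 2*z*sin(2*z) + z*sin(3*z)/3 - cos(2*z) + cos(3*z)/9.
Answer: 2*z**2*cos(2*z) - z**2*cos(3*z)/2 - 2*z*sin(2*z) + z*sin(3*z)/3 - cos(2*z) + cos(3*z)/9.


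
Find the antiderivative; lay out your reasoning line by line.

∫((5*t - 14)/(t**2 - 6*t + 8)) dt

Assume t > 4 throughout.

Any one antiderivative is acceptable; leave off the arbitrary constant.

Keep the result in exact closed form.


Step 1. Decompose ∫((5*t - 14)/(t**2 - 6*t + 8)) dt by partial fractions, (5*t - 14)/(t**2 - 6*t + 8) = 2/(t - 2) + 3/(t - 4): now ∫(3/(t - 4)) dt + ∫(2/(t - 2)) dt.
Step 2. Evaluate the standard form [assuming t > 4]: now 3*log(t - 4) + ∫(2/(t - 2)) dt.
Step 3. Evaluate the standard form [assuming t > 2]: now 3*log(t - 4) + 2*log(t - 2).
Answer: 3*log(t - 4) + 2*log(t - 2).


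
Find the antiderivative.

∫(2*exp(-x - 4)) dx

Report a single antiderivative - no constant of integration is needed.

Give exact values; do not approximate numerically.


Answer: -2*exp(-x - 4).


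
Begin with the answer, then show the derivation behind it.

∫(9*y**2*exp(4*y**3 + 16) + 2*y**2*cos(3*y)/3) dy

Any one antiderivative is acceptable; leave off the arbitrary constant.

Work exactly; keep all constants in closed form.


The answer is 2*y**2*sin(3*y)/9 + 4*y*cos(3*y)/27 + 3*exp(4*y**3 + 16)/4 - 4*sin(3*y)/81.
Step 1. Rewrite: now ∫(9*y**2*exp(4*y**3 + 16)) dy + ∫(2*y**2*cos(3*y)/3) dy.
Step 2. Integrate ∫(2*y**2*cos(3*y)/3) dy by parts with u = y**2, dv = (2*cos(3*y)/3) dy, so v = 2*sin(3*y)/9: now 2*y**2*sin(3*y)/9 + ∫(-4*y*sin(3*y)/9) dy + ∫(9*y**2*exp(4*y**3 + 16)) dy.
Step 3. Integrate ∫(-4*y*sin(3*y)/9) dy by parts with u = y, dv = (-4*sin(3*y)/9) dy, so v = 4*cos(3*y)/27: now 2*y**2*sin(3*y)/9 + 4*y*cos(3*y)/27 + ∫(9*y**2*exp(4*y**3 + 16)) dy + ∫(-4*cos(3*y)/27) dy.
Step 4. Evaluate the standard form: now 2*y**2*sin(3*y)/9 + 4*y*cos(3*y)/27 - 4*sin(3*y)/81 + ∫(9*y**2*exp(4*y**3 + 16)) dy.
Step 5. Substitute u = y**3 + 4, turning ∫(9*y**2*exp(4*y**3 + 16)) dy into ∫(3*exp(4*u)) du: now 2*y**2*sin(3*y)/9 + 4*y*cos(3*y)/27 - 4*sin(3*y)/81 + ∫(3*exp(4*u)) du.
Step 6. Evaluate the standard form: now 2*y**2*sin(3*y)/9 + 4*y*cos(3*y)/27 + 3*exp(4*u)/4 - 4*sin(3*y)/81.
Step 7. Substitute back u = y**3 + 4: now 2*y**2*sin(3*y)/9 + 4*y*cos(3*y)/27 + 3*exp(4*y**3 + 16)/4 - 4*sin(3*y)/81.
Answer: 2*y**2*sin(3*y)/9 + 4*y*cos(3*y)/27 + 3*exp(4*y**3 + 16)/4 - 4*sin(3*y)/81.


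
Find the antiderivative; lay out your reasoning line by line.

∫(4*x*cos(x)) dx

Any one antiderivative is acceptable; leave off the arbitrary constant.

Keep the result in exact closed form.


Step 1. Integrate ∫(4*x*cos(x)) dx by parts with u = x, dv = (4*cos(x)) dx, so v = 4*sin(x): now 4*x*sin(x) + ∫(-4*sin(x)) dx.
Step 2. Evaluate the standard form: now 4*x*sin(x) + 4*cos(x).
Answer: 4*x*sin(x) + 4*cos(x).


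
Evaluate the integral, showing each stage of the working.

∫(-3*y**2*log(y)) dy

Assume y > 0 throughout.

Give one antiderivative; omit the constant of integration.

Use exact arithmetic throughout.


Step 1. Integrate ∫(-3*y**2*log(y)) dy by parts with u = log(y), dv = (-3*y**2) dy, so v = -y**3 [assuming y > 0]: now -y**3*log(y) + ∫(y**2) dy.
Step 2. Evaluate the standard form: now -y**3*log(y) + y**3/3.
Answer: -y**3*log(y) + y**3/3.


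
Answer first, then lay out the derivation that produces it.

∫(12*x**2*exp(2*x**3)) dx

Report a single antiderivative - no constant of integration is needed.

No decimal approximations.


The answer is 2*exp(2*x**3).
Step 1. Substitute u = x**3, turning ∫(12*x**2*exp(2*x**3)) dx into ∫(4*exp(2*u)) du: now ∫(4*exp(2*u)) du.
Step 2. Evaluate the standard form: now 2*exp(2*u).
Step 3. Substitute back u = x**3: now 2*exp(2*x**3).
Answer: 2*exp(2*x**3).


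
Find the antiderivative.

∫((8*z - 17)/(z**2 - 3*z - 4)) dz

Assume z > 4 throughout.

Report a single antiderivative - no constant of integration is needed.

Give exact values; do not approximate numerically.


Answer: 3*log(z - 4) + 5*log(z + 1).


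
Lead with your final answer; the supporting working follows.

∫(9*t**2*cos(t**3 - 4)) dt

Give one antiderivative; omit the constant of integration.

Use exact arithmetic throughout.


The answer is 3*sin(t**3 - 4).
Step 1. Substitute u = t**3 - 4, turning ∫(9*t**2*cos(t**3 - 4)) dt into ∫(3*cos(u)) du: now ∫(3*cos(u)) du.
Step 2. Evaluate the standard form: now 3*sin(u).
Step 3. Substitute back u = t**3 - 4: now 3*sin(t**3 - 4).
Answer: 3*sin(t**3 - 4).


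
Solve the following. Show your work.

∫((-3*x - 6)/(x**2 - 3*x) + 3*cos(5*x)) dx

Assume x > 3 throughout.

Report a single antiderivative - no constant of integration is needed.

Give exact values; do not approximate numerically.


Step 1. Rewrite: now ∫((-3*x - 6)/(x**2 - 3*x)) dx + ∫(3*cos(5*x)) dx.
Step 2. Evaluate the standard form: now 3*sin(5*x)/5 + ∫((-3*x - 6)/(x**2 - 3*x)) dx.
Step 3. Decompose ∫((-3*x - 6)/(x**2 - 3*x)) dx by partial fractions, (-3*x - 6)/(x**2 - 3*x) = -5/(x - 3) + 2/x: now 3*sin(5*x)/5 + ∫(2/x) dx + ∫(-5/(x - 3)) dx.
Step 4. Evaluate the standard form [assuming x > 3]: now -5*log(x - 3) + 3*sin(5*x)/5 + ∫(2/x) dx.
Step 5. Evaluate the standard form [assuming x > 0]: now 2*log(x) - 5*log(x - 3) + 3*sin(5*x)/5.
Answer: 2*log(x) - 5*log(x - 3) + 3*sin(5*x)/5.


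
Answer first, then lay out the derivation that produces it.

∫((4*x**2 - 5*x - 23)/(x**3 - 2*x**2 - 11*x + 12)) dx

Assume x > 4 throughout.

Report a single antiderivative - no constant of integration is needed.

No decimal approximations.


The answer is log(x - 4) + 2*log(x - 1) + log(x + 3).
Step 1. Decompose ∫((4*x**2 - 5*x - 23)/(x**3 - 2*x**2 - 11*x + 12)) dx by partial fractions, (4*x**2 - 5*x - 23)/(x**3 - 2*x**2 - 11*x + 12) = 1/(x + 3) + 2/(x - 1) + 1/(x - 4): now ∫(1/(x - 4)) dx + ∫(2/(x - 1)) dx + ∫(1/(x + 3)) dx.
Step 2. Evaluate the standard form [assuming x > -3]: now log(x + 3) + ∫(1/(x - 4)) dx + ∫(2/(x - 1)) dx.
Step 3. Evaluate the standard form [assuming x > 1]: now 2*log(x - 1) + log(x + 3) + ∫(1/(x - 4)) dx.
Step 4. Evaluate the standard form [assuming x > 4]: now log(x - 4) + 2*log(x - 1) + log(x + 3).
Answer: log(x - 4) + 2*log(x - 1) + log(x + 3).


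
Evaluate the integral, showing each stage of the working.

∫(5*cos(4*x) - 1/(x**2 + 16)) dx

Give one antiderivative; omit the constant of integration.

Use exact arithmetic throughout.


Step 1. Rewrite: now ∫(-1/(x**2 + 16)) dx + ∫(5*cos(4*x)) dx.
Step 2. Evaluate the standard form: now -atan(x/4)/4 + ∫(5*cos(4*x)) dx.
Step 3. Evaluate the standard form: now 5*sin(4*x)/4 - atan(x/4)/4.
Answer: 5*sin(4*x)/4 - atan(x/4)/4.


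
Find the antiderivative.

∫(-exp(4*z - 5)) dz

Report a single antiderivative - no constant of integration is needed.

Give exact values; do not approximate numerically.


Answer: -exp(4*z - 5)/4.


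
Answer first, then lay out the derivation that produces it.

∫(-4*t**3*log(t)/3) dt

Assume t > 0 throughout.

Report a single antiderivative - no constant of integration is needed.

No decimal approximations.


The answer is -t**4*log(t)/3 + t**4/12.
Step 1. Integrate ∫(-4*t**3*log(t)/3) dt by parts with u = log(t), dv = (-4*t**3/3) dt, so v = -t**4/3 [assuming t > 0]: now -t**4*log(t)/3 + ∫(t**3/3) dt.
Step 2. Evaluate the standard form: now -t**4*log(t)/3 + t**4/12.
Answer: -t**4*log(t)/3 + t**4/12.


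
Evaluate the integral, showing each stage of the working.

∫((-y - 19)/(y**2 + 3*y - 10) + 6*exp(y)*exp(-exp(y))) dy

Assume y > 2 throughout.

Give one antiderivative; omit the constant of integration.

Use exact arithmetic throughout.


Step 1. Rewrite: now ∫((-y - 19)/(y**2 + 3*y - 10)) dy + ∫(6*exp(y)*exp(-exp(y))) dy.
Step 2. Substitute u = exp(y), turning ∫(6*exp(y)*exp(-exp(y))) dy into ∫(6*exp(-u)) du: now ∫((-y - 19)/(y**2 + 3*y - 10)) dy + ∫(6*exp(-u)) du.
Step 3. Evaluate the standard form: now ∫((-y - 19)/(y**2 + 3*y - 10)) dy - 6*exp(-u).
Step 4. Substitute back u = exp(y): now ∫((-y - 19)/(y**2 + 3*y - 10)) dy - 6*exp(-exp(y)).
Step 5. Decompose ∫((-y - 19)/(y**2 + 3*y - 10)) dy by partial fractions, (-y - 19)/(y**2 + 3*y - 10) = 2/(y + 5) - 3/(y - 2): now ∫(-3/(y - 2)) dy + ∫(2/(y + 5)) dy - 6*exp(-exp(y)).
Step 6. Evaluate the standard form [assuming y > -5]: now 2*log(y + 5) + ∫(-3/(y - 2)) dy - 6*exp(-exp(y)).
Step 7. Evaluate the standard form [assuming y > 2]: now -3*log(y - 2) + 2*log(y + 5) - 6*exp(-exp(y)).
Answer: -3*log(y - 2) + 2*log(y + 5) - 6*exp(-exp(y)).


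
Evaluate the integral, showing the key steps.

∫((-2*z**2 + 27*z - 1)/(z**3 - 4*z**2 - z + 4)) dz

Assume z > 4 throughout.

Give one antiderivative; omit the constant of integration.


Step 1. Decompose ∫((-2*z**2 + 27*z - 1)/(z**3 - 4*z**2 - z + 4)) dz by partial fractions, (-2*z**2 + 27*z - 1)/(z**3 - 4*z**2 - z + 4) = -3/(z + 1) - 4/(z - 1) + 5/(z - 4): now ∫(5/(z - 4)) dz + ∫(-4/(z - 1)) dz + ∫(-3/(z + 1)) dz.
Step 2. Evaluate the standard form [assuming z > 4]: now 5*log(z - 4) + ∫(-4/(z - 1)) dz + ∫(-3/(z + 1)) dz.
Step 3. Evaluate the standard form [assuming z > -1]: now 5*log(z - 4) - 3*log(z + 1) + ∫(-4/(z - 1)) dz.
Step 4. Evaluate the standard form [assuming z > 1]: now 5*log(z - 4) - 4*log(z - 1) - 3*log(z + 1).
Answer: 5*log(z - 4) - 4*log(z - 1) - 3*log(z + 1).


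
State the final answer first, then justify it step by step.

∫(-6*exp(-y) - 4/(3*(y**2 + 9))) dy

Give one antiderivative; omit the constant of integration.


The answer is -4*atan(y/3)/9 + 6*exp(-y).
Step 1. Rewrite: now ∫(-4/(3*(y**2 + 9))) dy + ∫(-6*exp(-y)) dy.
Step 2. Evaluate the standard form: now -4*atan(y/3)/9 + ∫(-6*exp(-y)) dy.
Step 3. Evaluate the standard form: now -4*atan(y/3)/9 + 6*exp(-y).
Answer: -4*atan(y/3)/9 + 6*exp(-y).


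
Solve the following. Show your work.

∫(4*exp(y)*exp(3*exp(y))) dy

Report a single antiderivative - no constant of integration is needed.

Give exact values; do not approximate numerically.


Step 1. Substitute u = exp(y), turning ∫(4*exp(y)*exp(3*exp(y))) dy into ∫(4*exp(3*u)) du: now ∫(4*exp(3*u)) du.
Step 2. Evaluate the standard form: now 4*exp(3*u)/3.
Step 3. Substitute back u = exp(y): now 4*exp(3*exp(y))/3.
Answer: 4*exp(3*exp(y))/3.


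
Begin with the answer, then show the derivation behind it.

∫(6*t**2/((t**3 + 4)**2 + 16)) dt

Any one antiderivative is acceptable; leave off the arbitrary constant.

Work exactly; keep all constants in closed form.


The answer is atan(t**3/4 + 1)/2.
Step 1. Substitute u = t**3 + 4, turning ∫(6*t**2/((t**3 + 4)**2 + 16)) dt into ∫(2/(u**2 + 16)) du: now ∫(2/(u**2 + 16)) du.
Step 2. Evaluate the standard form: now atan(u/4)/2.
Step 3. Substitute back u = t**3 + 4: now atan(t**3/4 + 1)/2.
Answer: atan(t**3/4 + 1)/2.


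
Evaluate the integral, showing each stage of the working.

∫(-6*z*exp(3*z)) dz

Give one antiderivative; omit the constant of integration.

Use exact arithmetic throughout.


Step 1. Integrate ∫(-6*z*exp(3*z)) dz by parts with u = z, dv = (-6*exp(3*z)) dz, so v = -2*exp(3*z): now -2*z*exp(3*z) + ∫(2*exp(3*z)) dz.
Step 2. Evaluate the standard form: now -2*z*exp(3*z) + 2*exp(3*z)/3.
Answer: -2*z*exp(3*z) + 2*exp(3*z)/3.


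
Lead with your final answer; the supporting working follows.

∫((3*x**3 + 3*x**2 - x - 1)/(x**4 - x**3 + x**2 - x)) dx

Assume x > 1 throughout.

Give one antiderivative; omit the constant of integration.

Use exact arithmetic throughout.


The answer is log(x) + 2*log(x - 1) + 4*atan(x).
Step 1. Decompose ∫((3*x**3 + 3*x**2 - x - 1)/(x**4 - x**3 + x**2 - x)) dx by partial fractions, (3*x**3 + 3*x**2 - x - 1)/(x**4 - x**3 + x**2 - x) = 4/(x**2 + 1) + 2/(x - 1) + 1/x: now ∫(1/x) dx + ∫(2/(x - 1)) dx + ∫(4/(x**2 + 1)) dx.
Step 2. Evaluate the standard form [assuming x > 0]: now log(x) + ∫(2/(x - 1)) dx + ∫(4/(x**2 + 1)) dx.
Step 3. Evaluate the standard form [assuming x > 1]: now log(x) + 2*log(x - 1) + ∫(4/(x**2 + 1)) dx.
Step 4. Evaluate the standard form: now log(x) + 2*log(x - 1) + 4*atan(x).
Answer: log(x) + 2*log(x - 1) + 4*atan(x).


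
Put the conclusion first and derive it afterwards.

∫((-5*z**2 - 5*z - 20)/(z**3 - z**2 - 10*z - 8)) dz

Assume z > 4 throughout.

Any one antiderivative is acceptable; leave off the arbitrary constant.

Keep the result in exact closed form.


The answer is -4*log(z - 4) + 4*log(z + 1) - 5*log(z + 2).
Step 1. Decompose ∫((-5*z**2 - 5*z - 20)/(z**3 - z**2 - 10*z - 8)) dz by partial fractions, (-5*z**2 - 5*z - 20)/(z**3 - z**2 - 10*z - 8) = -5/(z + 2) + 4/(z + 1) - 4/(z - 4): now ∫(-4/(z - 4)) dz + ∫(4/(z + 1)) dz + ∫(-5/(z + 2)) dz.
Step 2. Evaluate the standard form [assuming z > -1]: now 4*log(z + 1) + ∫(-4/(z - 4)) dz + ∫(-5/(z + 2)) dz.
Step 3. Evaluate the standard form [assuming z > 4]: now -4*log(z - 4) + 4*log(z + 1) + ∫(-5/(z + 2)) dz.
Step 4. Evaluate the standard form [assuming z > -2]: now -4*log(z - 4) + 4*log(z + 1) - 5*log(z + 2).
Answer: -4*log(z - 4) + 4*log(z + 1) - 5*log(z + 2).


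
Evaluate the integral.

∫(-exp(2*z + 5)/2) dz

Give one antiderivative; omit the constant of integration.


Answer: -exp(2*z + 5)/4.


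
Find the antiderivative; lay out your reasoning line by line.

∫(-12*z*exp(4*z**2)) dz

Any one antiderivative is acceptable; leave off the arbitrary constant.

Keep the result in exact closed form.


Step 1. Substitute u = z**2, turning ∫(-12*z*exp(4*z**2)) dz into ∫(-6*exp(4*u)) du: now ∫(-6*exp(4*u)) du.
Step 2. Evaluate the standard form: now -3*exp(4*u)/2.
Step 3. Substitute back u = z**2: now -3*exp(4*z**2)/2.
Answer: -3*exp(4*z**2)/2.


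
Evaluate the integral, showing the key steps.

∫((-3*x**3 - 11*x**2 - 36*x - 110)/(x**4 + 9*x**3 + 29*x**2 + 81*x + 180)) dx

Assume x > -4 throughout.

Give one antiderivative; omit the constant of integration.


Step 1. Decompose ∫((-3*x**3 - 11*x**2 - 36*x - 110)/(x**4 + 9*x**3 + 29*x**2 + 81*x + 180)) dx by partial fractions, (-3*x**3 - 11*x**2 - 36*x - 110)/(x**4 + 9*x**3 + 29*x**2 + 81*x + 180) = -1/(x**2 + 9) - 5/(x + 5) + 2/(x + 4): now ∫(2/(x + 4)) dx + ∫(-5/(x + 5)) dx + ∫(-1/(x**2 + 9)) dx.
Step 2. Evaluate the standard form [assuming x > -5]: now -5*log(x + 5) + ∫(2/(x + 4)) dx + ∫(-1/(x**2 + 9)) dx.
Step 3. Evaluate the standard form [assuming x > -4]: now 2*log(x + 4) - 5*log(x + 5) + ∫(-1/(x**2 + 9)) dx.
Step 4. Evaluate the standard form: now 2*log(x + 4) - 5*log(x + 5) - atan(x/3)/3.
Answer: 2*log(x + 4) - 5*log(x + 5) - atan(x/3)/3.


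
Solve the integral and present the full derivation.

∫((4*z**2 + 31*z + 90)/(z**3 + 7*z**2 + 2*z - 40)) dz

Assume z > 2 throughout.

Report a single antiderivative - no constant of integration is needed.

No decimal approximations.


Step 1. Decompose ∫((4*z**2 + 31*z + 90)/(z**3 + 7*z**2 + 2*z - 40)) dz by partial fractions, (4*z**2 + 31*z + 90)/(z**3 + 7*z**2 + 2*z - 40) = 5/(z + 5) - 5/(z + 4) + 4/(z - 2): now ∫(4/(z - 2)) dz + ∫(-5/(z + 4)) dz + ∫(5/(z + 5)) dz.
Step 2. Evaluate the standard form [assuming z > 2]: now 4*log(z - 2) + ∫(-5/(z + 4)) dz + ∫(5/(z + 5)) dz.
Step 3. Evaluate the standard form [assuming z > -5]: now 4*log(z - 2) + 5*log(z + 5) + ∫(-5/(z + 4)) dz.
Step 4. Evaluate the standard form [assuming z > -4]: now 4*log(z - 2) - 5*log(z + 4) + 5*log(z + 5).
Answer: 4*log(z - 2) - 5*log(z + 4) + 5*log(z + 5).


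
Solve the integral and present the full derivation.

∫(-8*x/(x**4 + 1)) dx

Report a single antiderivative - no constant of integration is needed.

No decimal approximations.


Step 1. Substitute u = x**2, turning ∫(-8*x/(x**4 + 1)) dx into ∫(-4/(u**2 + 1)) du: now ∫(-4/(u**2 + 1)) du.
Step 2. Evaluate the standard form: now -4*atan(u).
Step 3. Substitute back u = x**2: now -4*atan(x**2).
Answer: -4*atan(x**2).


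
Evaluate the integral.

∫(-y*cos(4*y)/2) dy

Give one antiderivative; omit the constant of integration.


Answer: -y*sin(4*y)/8 - cos(4*y)/32.


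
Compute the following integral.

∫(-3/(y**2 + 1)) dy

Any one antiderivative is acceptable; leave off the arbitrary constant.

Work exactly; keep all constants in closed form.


Answer: -3*atan(y).


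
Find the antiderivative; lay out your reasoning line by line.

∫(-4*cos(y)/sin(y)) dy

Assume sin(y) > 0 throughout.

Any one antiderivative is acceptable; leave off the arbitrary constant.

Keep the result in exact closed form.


Step 1. Substitute u = sin(y), turning ∫(-4*cos(y)/sin(y)) dy into ∫(-4/u) du: now ∫(-4/u) du.
Step 2. Evaluate the standard form [assuming u > 0]: now -4*log(u).
Step 3. Substitute back u = sin(y): now -4*log(sin(y)).
Answer: -4*log(sin(y)).


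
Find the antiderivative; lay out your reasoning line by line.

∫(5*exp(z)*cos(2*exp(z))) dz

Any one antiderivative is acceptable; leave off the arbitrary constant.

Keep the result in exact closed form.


Step 1. Substitute u = exp(z), turning ∫(5*exp(z)*cos(2*exp(z))) dz into ∫(5*cos(2*u)) du: now ∫(5*cos(2*u)) du.
Step 2. Evaluate the standard form: now 5*sin(2*u)/2.
Step 3. Substitute back u = exp(z): now 5*sin(2*exp(z))/2.
Answer: 5*sin(2*exp(z))/2.


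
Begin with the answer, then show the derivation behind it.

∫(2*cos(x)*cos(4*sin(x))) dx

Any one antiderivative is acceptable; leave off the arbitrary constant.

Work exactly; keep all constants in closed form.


The answer is sin(4*sin(x))/2.
Step 1. Substitute u = sin(x), turning ∫(2*cos(x)*cos(4*sin(x))) dx into ∫(2*cos(4*u)) du: now ∫(2*cos(4*u)) du.
Step 2. Evaluate the standard form: now sin(4*u)/2.
Step 3. Substitute back u = sin(x): now sin(4*sin(x))/2.
Answer: sin(4*sin(x))/2.


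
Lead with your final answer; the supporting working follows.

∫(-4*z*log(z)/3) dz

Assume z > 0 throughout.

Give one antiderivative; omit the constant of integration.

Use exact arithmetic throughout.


The answer is -2*z**2*log(z)/3 + z**2/3.
Step 1. Integrate ∫(-4*z*log(z)/3) dz by parts with u = log(z), dv = (-4*z/3) dz, so v = -2*z**2/3 [assuming z > 0]: now -2*z**2*log(z)/3 + ∫(2*z/3) dz.
Step 2. Evaluate the standard form: now -2*z**2*log(z)/3 + z**2/3.
Answer: -2*z**2*log(z)/3 + z**2/3.


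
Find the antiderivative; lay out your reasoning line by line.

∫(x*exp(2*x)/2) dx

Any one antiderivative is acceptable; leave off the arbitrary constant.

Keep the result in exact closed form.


Step 1. Integrate ∫(x*exp(2*x)/2) dx by parts with u = x, dv = (exp(2*x)/2) dx, so v = exp(2*x)/4: now x*exp(2*x)/4 + ∫(-exp(2*x)/4) dx.
Step 2. Evaluate the standard form: now x*exp(2*x)/4 - exp(2*x)/8.
Answer: x*exp(2*x)/4 - exp(2*x)/8.


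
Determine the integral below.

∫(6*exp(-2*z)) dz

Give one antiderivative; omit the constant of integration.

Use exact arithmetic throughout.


Answer: -3*exp(-2*z).


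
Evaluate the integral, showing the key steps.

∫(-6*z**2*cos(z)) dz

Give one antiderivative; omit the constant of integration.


Step 1. Integrate ∫(-6*z**2*cos(z)) dz by parts with u = z**2, dv = (-6*cos(z)) dz, so v = -6*sin(z): now -6*z**2*sin(z) + ∫(12*z*sin(z)) dz.
Step 2. Integrate ∫(12*z*sin(z)) dz by parts with u = z, dv = (12*sin(z)) dz, so v = -12*cos(z): now -6*z**2*sin(z) - 12*z*cos(z) + ∫(12*cos(z)) dz.
Step 3. Evaluate the standard form: now -6*z**2*sin(z) - 12*z*cos(z) + 12*sin(z).
Answer: -6*z**2*sin(z) - 12*z*cos(z) + 12*sin(z).


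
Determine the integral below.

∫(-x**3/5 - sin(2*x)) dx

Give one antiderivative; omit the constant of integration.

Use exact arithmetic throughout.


Answer: -x**4/20 + cos(2*x)/2.


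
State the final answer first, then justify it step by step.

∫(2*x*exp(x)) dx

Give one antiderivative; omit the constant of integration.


The answer is 2*x*exp(x) - 2*exp(x).
Step 1. Integrate ∫(2*x*exp(x)) dx by parts with u = x, dv = (2*exp(x)) dx, so v = 2*exp(x): now 2*x*exp(x) + ∫(-2*exp(x)) dx.
Step 2. Evaluate the standard form: now 2*x*exp(x) - 2*exp(x).
Answer: 2*x*exp(x) - 2*exp(x).


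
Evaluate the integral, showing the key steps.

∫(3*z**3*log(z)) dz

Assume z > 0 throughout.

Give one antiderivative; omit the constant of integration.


Step 1. Integrate ∫(3*z**3*log(z)) dz by parts with u = log(z), dv = (3*z**3) dz, so v = 3*z**4/4 [assuming z > 0]: now 3*z**4*log(z)/4 + ∫(-3*z**3/4) dz.
Step 2. Evaluate the standard form: now 3*z**4*log(z)/4 - 3*z**4/16.
Answer: 3*z**4*log(z)/4 - 3*z**4/16.


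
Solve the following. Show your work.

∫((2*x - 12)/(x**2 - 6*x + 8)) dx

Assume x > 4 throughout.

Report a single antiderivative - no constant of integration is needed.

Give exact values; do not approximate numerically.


Step 1. Decompose ∫((2*x - 12)/(x**2 - 6*x + 8)) dx by partial fractions, (2*x - 12)/(x**2 - 6*x + 8) = 4/(x - 2) - 2/(x - 4): now ∫(-2/(x - 4)) dx + ∫(4/(x - 2)) dx.
Step 2. Evaluate the standard form [assuming x > 2]: now 4*log(x - 2) + ∫(-2/(x - 4)) dx.
Step 3. Evaluate the standard form [assuming x > 4]: now -2*log(x - 4) + 4*log(x - 2).
Answer: -2*log(x - 4) + 4*log(x - 2).


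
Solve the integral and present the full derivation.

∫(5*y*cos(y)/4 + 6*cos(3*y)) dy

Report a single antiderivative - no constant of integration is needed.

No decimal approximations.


Step 1. Rewrite: now ∫(5*y*cos(y)/4) dy + ∫(6*cos(3*y)) dy.
Step 2. Evaluate the standard form: now 2*sin(3*y) + ∫(5*y*cos(y)/4) dy.
Step 3. Integrate ∫(5*y*cos(y)/4) dy by parts with u = y, dv = (5*cos(y)/4) dy, so v = 5*sin(y)/4: now 5*y*sin(y)/4 + 2*sin(3*y) + ∫(-5*sin(y)/4) dy.
Step 4. Evaluate the standard form: now 5*y*sin(y)/4 + 2*sin(3*y) + 5*cos(y)/4.
Answer: 5*y*sin(y)/4 + 2*sin(3*y) + 5*cos(y)/4.


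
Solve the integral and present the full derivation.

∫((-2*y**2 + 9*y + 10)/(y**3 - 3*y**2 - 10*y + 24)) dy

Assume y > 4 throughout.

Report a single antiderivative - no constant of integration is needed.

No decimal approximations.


Step 1. Decompose ∫((-2*y**2 + 9*y + 10)/(y**3 - 3*y**2 - 10*y + 24)) dy by partial fractions, (-2*y**2 + 9*y + 10)/(y**3 - 3*y**2 - 10*y + 24) = -1/(y + 3) - 2/(y - 2) + 1/(y - 4): now ∫(1/(y - 4)) dy + ∫(-2/(y - 2)) dy + ∫(-1/(y + 3)) dy.
Step 2. Evaluate the standard form [assuming y > 4]: now log(y - 4) + ∫(-2/(y - 2)) dy + ∫(-1/(y + 3)) dy.
Step 3. Evaluate the standard form [assuming y > -3]: now log(y - 4) - log(y + 3) + ∫(-2/(y - 2)) dy.
Step 4. Evaluate the standard form [assuming y > 2]: now log(y - 4) - 2*log(y - 2) - log(y + 3).
Answer: log(y - 4) - 2*log(y - 2) - log(y + 3).


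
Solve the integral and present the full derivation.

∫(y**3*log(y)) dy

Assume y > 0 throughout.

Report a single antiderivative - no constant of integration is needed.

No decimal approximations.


Step 1. Integrate ∫(y**3*log(y)) dy by parts with u = log(y), dv = (y**3) dy, so v = y**4/4 [assuming y > 0]: now y**4*log(y)/4 + ∫(-y**3/4) dy.
Step 2. Evaluate the standard form: now y**4*log(y)/4 - y**4/16.
Answer: y**4*log(y)/4 - y**4/16.


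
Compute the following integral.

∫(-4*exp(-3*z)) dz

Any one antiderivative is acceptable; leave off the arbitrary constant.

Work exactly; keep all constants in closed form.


Answer: 4*exp(-3*z)/3.


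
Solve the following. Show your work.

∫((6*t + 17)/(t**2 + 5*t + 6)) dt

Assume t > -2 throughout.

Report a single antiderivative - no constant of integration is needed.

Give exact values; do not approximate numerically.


Step 1. Decompose ∫((6*t + 17)/(t**2 + 5*t + 6)) dt by partial fractions, (6*t + 17)/(t**2 + 5*t + 6) = 1/(t + 3) + 5/(t + 2): now ∫(5/(t + 2)) dt + ∫(1/(t + 3)) dt.
Step 2. Evaluate the standard form [assuming t > -3]: now log(t + 3) + ∫(5/(t + 2)) dt.
Step 3. Evaluate the standard form [assuming t > -2]: now 5*log(t + 2) + log(t + 3).
Answer: 5*log(t + 2) + log(t + 3).


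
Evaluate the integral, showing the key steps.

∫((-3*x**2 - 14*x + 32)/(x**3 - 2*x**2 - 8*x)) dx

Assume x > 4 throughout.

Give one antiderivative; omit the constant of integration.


Step 1. Decompose ∫((-3*x**2 - 14*x + 32)/(x**3 - 2*x**2 - 8*x)) dx by partial fractions, (-3*x**2 - 14*x + 32)/(x**3 - 2*x**2 - 8*x) = 4/(x + 2) - 3/(x - 4) - 4/x: now ∫(-4/x) dx + ∫(-3/(x - 4)) dx + ∫(4/(x + 2)) dx.
Step 2. Evaluate the standard form [assuming x > 4]: now -3*log(x - 4) + ∫(-4/x) dx + ∫(4/(x + 2)) dx.
Step 3. Evaluate the standard form [assuming x > -2]: now -3*log(x - 4) + 4*log(x + 2) + ∫(-4/x) dx.
Step 4. Evaluate the standard form [assuming x > 0]: now -4*log(x) - 3*log(x - 4) + 4*log(x + 2).
Answer: -4*log(x) - 3*log(x - 4) + 4*log(x + 2).


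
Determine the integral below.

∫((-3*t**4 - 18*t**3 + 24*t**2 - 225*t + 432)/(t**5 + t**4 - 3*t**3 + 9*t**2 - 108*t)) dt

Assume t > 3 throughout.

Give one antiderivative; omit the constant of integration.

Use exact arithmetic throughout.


Answer: -4*log(t) - 2*log(t - 3) + 3*log(t + 4) + atan(t/3).


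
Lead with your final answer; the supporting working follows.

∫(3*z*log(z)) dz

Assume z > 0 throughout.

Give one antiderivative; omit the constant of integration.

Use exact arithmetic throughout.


The answer is 3*z**2*log(z)/2 - 3*z**2/4.
Step 1. Integrate ∫(3*z*log(z)) dz by parts with u = log(z), dv = (3*z) dz, so v = 3*z**2/2 [assuming z > 0]: now 3*z**2*log(z)/2 + ∫(-3*z/2) dz.
Step 2. Evaluate the standard form: now 3*z**2*log(z)/2 - 3*z**2/4.
Answer: 3*z**2*log(z)/2 - 3*z**2/4.


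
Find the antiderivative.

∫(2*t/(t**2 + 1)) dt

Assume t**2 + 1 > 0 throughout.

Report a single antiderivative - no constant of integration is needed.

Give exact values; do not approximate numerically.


Answer: log(t**2 + 1).


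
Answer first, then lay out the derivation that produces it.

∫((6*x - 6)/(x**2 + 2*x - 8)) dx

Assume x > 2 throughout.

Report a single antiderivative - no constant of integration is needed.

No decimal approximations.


The answer is log(x - 2) + 5*log(x + 4).
Step 1. Decompose ∫((6*x - 6)/(x**2 + 2*x - 8)) dx by partial fractions, (6*x - 6)/(x**2 + 2*x - 8) = 5/(x + 4) + 1/(x - 2): now ∫(1/(x - 2)) dx + ∫(5/(x + 4)) dx.
Step 2. Evaluate the standard form [assuming x > 2]: now log(x - 2) + ∫(5/(x + 4)) dx.
Step 3. Evaluate the standard form [assuming x > -4]: now log(x - 2) + 5*log(x + 4).
Answer: log(x - 2) + 5*log(x + 4).


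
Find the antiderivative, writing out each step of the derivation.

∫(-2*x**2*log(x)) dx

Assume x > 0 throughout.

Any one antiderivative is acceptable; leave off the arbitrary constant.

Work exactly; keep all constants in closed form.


Step 1. Integrate ∫(-2*x**2*log(x)) dx by parts with u = log(x), dv = (-2*x**2) dx, so v = -2*x**3/3 [assuming x > 0]: now -2*x**3*log(x)/3 + ∫(2*x**2/3) dx.
Step 2. Evaluate the standard form: now -2*x**3*log(x)/3 + 2*x**3/9.
Answer: -2*x**3*log(x)/3 + 2*x**3/9.


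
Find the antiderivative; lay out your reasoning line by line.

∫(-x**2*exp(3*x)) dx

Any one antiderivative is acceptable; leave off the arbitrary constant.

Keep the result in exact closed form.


Step 1. Integrate ∫(-x**2*exp(3*x)) dx by parts with u = x**2, dv = (-exp(3*x)) dx, so v = -exp(3*x)/3: now -x**2*exp(3*x)/3 + ∫(2*x*exp(3*x)/3) dx.
Step 2. Integrate ∫(2*x*exp(3*x)/3) dx by parts with u = x, dv = (2*exp(3*x)/3) dx, so v = 2*exp(3*x)/9: now -x**2*exp(3*x)/3 + 2*x*exp(3*x)/9 + ∫(-2*exp(3*x)/9) dx.
Step 3. Evaluate the standard form: now -x**2*exp(3*x)/3 + 2*x*exp(3*x)/9 - 2*exp(3*x)/27.
Answer: -x**2*exp(3*x)/3 + 2*x*exp(3*x)/9 - 2*exp(3*x)/27.
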